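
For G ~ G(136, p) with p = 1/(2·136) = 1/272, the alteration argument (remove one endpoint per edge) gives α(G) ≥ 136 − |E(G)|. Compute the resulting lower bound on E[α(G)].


E[|E(G)|] = C(136, 2)·p = 9180 · (1/272) = 135/4.
E[α(G)] ≥ n − E[|E(G)|] = 136 − 135/4 = 409/4.
Numerically: ≈ 102.250.
(This is only a lower bound; the true E[α(G)] may be larger.)

E[α(G)] ≥ 409/4 ≈ 102.250.


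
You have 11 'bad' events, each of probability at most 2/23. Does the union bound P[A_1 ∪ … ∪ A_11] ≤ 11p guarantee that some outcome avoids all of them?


Union bound: P[∪_{i=1}^{11} A_i] ≤ Σ_i P[A_i] ≤ 11·p = 11·(2/23) = 22/23.
Numerically: 22/23 ≈ 0.95652.
Is 22/23 < 1? YES.
Since P[∪ A_i] ≤ 22/23 < 1, the complement has P[∩ A_i^c] ≥ 1 − 22/23 = 1/23 > 0, so some outcome avoids every A_i.

11·p = 22/23 ≈ 0.95652; existence CERTIFIED by the union bound.


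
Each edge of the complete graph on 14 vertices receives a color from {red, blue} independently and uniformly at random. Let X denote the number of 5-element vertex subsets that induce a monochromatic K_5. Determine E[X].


Let X = Σ_S X_S over the C(14, 5) = 2002 subsets S of size 5, where X_S = 1 if the K_5 on S is monochromatic.
For a fixed S, the K_5 on S has C(5, 2) = 10 edges. P[all 10 edges red] = (1/2)^10, and likewise for blue, so P[monochromatic] = 2·(1/2)^10 = 2^{1 − 10} = 1/512.
By linearity: E[X] = C(14, 5) · 2^{1 − 10} = 2002 · 1/512 = 1001/256.
Numerically: E[X] ≈ 3.910156.

E[X] = C(14,5)·2^(1−C(5,2)) = 1001/256 ≈ 3.910156.


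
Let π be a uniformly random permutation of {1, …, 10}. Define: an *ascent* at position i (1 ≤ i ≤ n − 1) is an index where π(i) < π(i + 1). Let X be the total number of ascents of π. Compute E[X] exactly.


Write X = Σ X_I over i = 1, …, 9, with X_I the indicator of one ascent.
There are 9 indicators.
For each fixed i, the pair (π(i), π(i+1)) is a uniformly random ordered pair of distinct values from {1, …, 10}; by symmetry P[π(i) < π(i+1)] = 1/2.
By linearity: E[X] = 9 · (1/2) = (10 − 1) · (1/2) = 9/2 ≈ 4.5000.

E[X] = 9/2 = 4.5000.


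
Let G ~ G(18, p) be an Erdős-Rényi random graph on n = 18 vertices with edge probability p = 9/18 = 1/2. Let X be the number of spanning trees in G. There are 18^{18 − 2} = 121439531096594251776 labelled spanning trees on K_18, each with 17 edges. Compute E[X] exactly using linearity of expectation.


K_18 has 18^{18 − 2} = 121439531096594251776 labelled spanning trees.
For each such spanning tree H, let X_H = 1 if all 17 edges of H are present in G. Then P[X_H = 1] = p^{17} = (1/2)^{17} = 1/131072.
By linearity: E[X] = Σ_H E[X_H] = 121439531096594251776 · p^{17} = 121439531096594251776 · 1/131072 = 1853020188851841/2.
Numerically: E[X] ≈ 9.27e+14.

E[X] = 121439531096594251776 · (1/2)^{17} = 1853020188851841/2 ≈ 9.27e+14.


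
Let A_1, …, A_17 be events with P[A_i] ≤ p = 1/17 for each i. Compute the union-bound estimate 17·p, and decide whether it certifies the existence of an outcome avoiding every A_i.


Union bound: P[∪_{i=1}^{17} A_i] ≤ Σ_i P[A_i] ≤ 17·p = 17·(1/17) = 1.
Numerically: 1 ≈ 1.000000.
Is 1 < 1? NO.
Since the bound 1 is ≥ 1, the union bound is uninformative here; it does NOT by itself certify existence.

17·p = 1 ≈ 1.000000; existence NOT certified by the union bound.


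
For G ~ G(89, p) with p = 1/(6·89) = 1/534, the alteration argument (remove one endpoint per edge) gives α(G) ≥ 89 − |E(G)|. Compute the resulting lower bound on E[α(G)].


E[|E(G)|] = C(89, 2)·p = 3916 · (1/534) = 22/3.
E[α(G)] ≥ n − E[|E(G)|] = 89 − 22/3 = 245/3.
Numerically: ≈ 81.666667.
(This is only a lower bound; the true E[α(G)] may be larger.)

E[α(G)] ≥ 245/3 ≈ 81.666667.


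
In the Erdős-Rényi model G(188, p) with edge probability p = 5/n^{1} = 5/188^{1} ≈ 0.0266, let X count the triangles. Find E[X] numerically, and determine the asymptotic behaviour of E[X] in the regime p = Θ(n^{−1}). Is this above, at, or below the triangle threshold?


Number of potential triangles: C(188, 3) = 1089836.
Each occurs with probability p³ ≈ (0.0266)³ ≈ 1.881206e-05.
By linearity: E[X] = C(188, 3)·p³ ≈ 1089836 · 1.881206e-05 ≈ 20.5021.
Here α = 1, so p = 5/n is exactly at the triangle threshold p ~ 1/n. Asymptotically E[X] → c³/6 = 5³/6 = 125/6 ≈ 20.8333, a bounded constant. In this regime the triangle count is asymptotically Poisson(c³/6).

E[X] ≈ 20.5021; in regime p = Θ(1/n^{1}) E[X] stays bounded (at the triangle threshold p ~ 1/n).


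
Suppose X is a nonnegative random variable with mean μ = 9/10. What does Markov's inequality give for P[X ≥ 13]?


μ = E[X] = 9/10, a = 13.
Markov: P[X ≥ 13] ≤ μ/a = (9/10)/13 = 9/130.
Numerically: ≈ 0.0692.
(Since a = 13 > μ = 0.9000, the bound 9/130 is < 1 and informative.)

P[X ≥ 13] ≤ 9/130 ≈ 0.0692.


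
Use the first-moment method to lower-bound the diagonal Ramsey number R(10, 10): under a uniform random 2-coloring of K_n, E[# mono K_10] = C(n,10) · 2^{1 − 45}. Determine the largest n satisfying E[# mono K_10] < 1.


We need C(n, 10) · 2^{1 − 45} < 1, i.e. C(n, 10) < 2^{45 − 1} = 17592186044416.
Check values of n near the boundary:
  n = 97: C(97, 10) = 12576469727536; 12576469727536 < 17592186044416? YES
  n = 98: C(98, 10) = 14005614014756; 14005614014756 < 17592186044416? YES
  n = 99: C(99, 10) = 15579278510796; 15579278510796 < 17592186044416? YES
  n = 100: C(100, 10) = 17310309456440; 17310309456440 < 17592186044416? YES
  n = 101: C(101, 10) = 19212541264840; 19212541264840 < 17592186044416? NO
  n = 102: C(102, 10) = 21300860967540; 21300860967540 < 17592186044416? NO
The largest n with C(n, 10) < 17592186044416 is n = 100 (where E[X] = 2163788682055/2199023255552 ≈ 0.98398). Hence R(10, 10) > 100, i.e. R(10, 10) ≥ 101.

Largest n = 100; hence R(10, 10) > 100.


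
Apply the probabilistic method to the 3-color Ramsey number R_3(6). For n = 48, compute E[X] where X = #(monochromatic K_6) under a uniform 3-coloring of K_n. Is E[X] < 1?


E[X] = C(48, 6) · 3^{1 − 15} = 12271512 · 3^{−14} = 12271512/4782969.
As a reduced fraction: E[X] = 4090504/1594323 ≈ 2.56567.
Is E[X] < 1? NO.
Since E[X] ≥ 1, the first-moment bound is inconclusive at n = 48; it does NOT by itself certify R_3(6) > 48.

E[X] = 4090504/1594323 ≈ 2.56567; E[X] ≥ 1; first-moment method inconclusive here.


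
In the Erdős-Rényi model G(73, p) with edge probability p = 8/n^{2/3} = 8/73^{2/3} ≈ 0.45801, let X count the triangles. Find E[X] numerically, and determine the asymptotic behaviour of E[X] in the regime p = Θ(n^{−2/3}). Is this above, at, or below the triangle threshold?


Number of potential triangles: C(73, 3) = 62196.
Each occurs with probability p³ ≈ (0.45801)³ ≈ 9.6078063e-02.
By linearity: E[X] = C(73, 3)·p³ ≈ 62196 · 9.6078063e-02 ≈ 5975.67123.
Since α = 2/3 < 1, p = c/n^{2/3} ≫ 1/n is above the triangle threshold p ~ 1/n. Asymptotically E[X] ~ (c³/6)·n^{3(1−α)} = (8³/6)·n^{1} → ∞; triangles are abundant w.h.p.

E[X] ≈ 5975.67123; in regime p = Θ(1/n^{2/3}) E[X] diverges (above the triangle threshold p ~ 1/n).


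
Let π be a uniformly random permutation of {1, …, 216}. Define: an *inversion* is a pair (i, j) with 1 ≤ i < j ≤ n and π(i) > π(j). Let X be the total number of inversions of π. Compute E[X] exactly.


Write X = Σ X_I over the C(216, 2) = 23220 pairs i < j, with X_I the indicator of one inversion.
There are 23220 indicators.
For each fixed pair i < j, the values π(i) and π(j) are two distinct elements of {1, …, 216} in uniformly random order; by symmetry P[π(i) > π(j)] = 1/2.
By linearity: E[X] = 23220 · (1/2) = C(216, 2) · (1/2) = 23220/2 = 11610 ≈ 11610.000000.

E[X] = 11610 = 11610.000000.


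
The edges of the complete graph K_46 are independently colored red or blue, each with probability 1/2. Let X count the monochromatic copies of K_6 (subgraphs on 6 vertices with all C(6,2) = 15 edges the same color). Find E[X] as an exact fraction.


Let X = Σ_S X_S over the C(46, 6) = 9366819 subsets S of size 6, where X_S = 1 if the K_6 on S is monochromatic.
For a fixed S, the K_6 on S has C(6, 2) = 15 edges. P[all 15 edges red] = (1/2)^15, and likewise for blue, so P[monochromatic] = 2·(1/2)^15 = 2^{1 − 15} = 1/16384.
Summing: E[X] = C(46, 6) · 2^{1 − 15} = 9366819 · 1/16384 = 9366819/16384.
Numerically: E[X] ≈ 571.705.

E[X] = C(46,6)·2^(1−C(6,2)) = 9366819/16384 ≈ 571.705.


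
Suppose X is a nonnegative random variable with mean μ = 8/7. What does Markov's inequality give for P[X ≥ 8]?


μ = E[X] = 8/7, a = 8.
Markov: P[X ≥ 8] ≤ μ/a = (8/7)/8 = 1/7.
Numerically: ≈ 0.1429.
(Since a = 8 > μ = 1.1429, the bound 1/7 is < 1 and informative.)

P[X ≥ 8] ≤ 1/7 ≈ 0.1429.


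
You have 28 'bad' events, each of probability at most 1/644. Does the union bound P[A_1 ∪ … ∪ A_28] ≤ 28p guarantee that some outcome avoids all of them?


Union bound: P[∪_{i=1}^{28} A_i] ≤ Σ_i P[A_i] ≤ 28·p = 28·(1/644) = 1/23.
Numerically: 1/23 ≈ 0.0435.
Is 1/23 < 1? YES.
Since P[∪ A_i] ≤ 1/23 < 1, the complement has P[∩ A_i^c] ≥ 1 − 1/23 = 22/23 > 0, so some outcome avoids every A_i.

28·p = 1/23 ≈ 0.0435; existence CERTIFIED by the union bound.


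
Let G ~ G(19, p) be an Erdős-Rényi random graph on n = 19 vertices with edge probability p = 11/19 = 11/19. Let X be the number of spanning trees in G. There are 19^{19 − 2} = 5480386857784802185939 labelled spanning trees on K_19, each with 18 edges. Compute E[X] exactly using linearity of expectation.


K_19 has 19^{19 − 2} = 5480386857784802185939 labelled spanning trees.
For each such spanning tree H, let X_H = 1 if all 18 edges of H are present in G. Then P[X_H = 1] = p^{18} = (11/19)^{18} = 5559917313492231481/104127350297911241532841.
By linearity of expectation: E[X] = Σ_H E[X_H] = 5480386857784802185939 · p^{18} = 5480386857784802185939 · 5559917313492231481/104127350297911241532841 = 5559917313492231481/19.
Numerically: E[X] ≈ 2.93e+17.

E[X] = 5480386857784802185939 · (11/19)^{18} = 5559917313492231481/19 ≈ 2.93e+17.


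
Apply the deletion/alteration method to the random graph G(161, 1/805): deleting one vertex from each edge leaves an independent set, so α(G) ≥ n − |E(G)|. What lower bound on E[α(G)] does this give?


E[|E(G)|] = C(161, 2)·p = 12880 · (1/805) = 16.
E[α(G)] ≥ n − E[|E(G)|] = 161 − 16 = 145.
Numerically: ≈ 145.000.
(This is only a lower bound; the true E[α(G)] may be larger.)

E[α(G)] ≥ 145 ≈ 145.000.


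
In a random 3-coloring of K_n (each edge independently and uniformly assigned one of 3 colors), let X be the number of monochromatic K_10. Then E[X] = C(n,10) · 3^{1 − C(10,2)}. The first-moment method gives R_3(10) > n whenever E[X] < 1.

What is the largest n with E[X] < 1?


We need C(n, 10) · 3^{1 − 45} < 1, i.e. C(n, 10) < 3^{45 − 1} = 984770902183611232881.
Check values of n near the boundary:
  n = 570: C(570, 10) = 921524823451961408691; 921524823451961408691 < 984770902183611232881? YES
  n = 571: C(571, 10) = 937951290893172842001; 937951290893172842001 < 984770902183611232881? YES
  n = 572: C(572, 10) = 954640815642161682606; 954640815642161682606 < 984770902183611232881? YES
  n = 573: C(573, 10) = 971597135635805762226; 971597135635805762226 < 984770902183611232881? YES
  n = 574: C(574, 10) = 988824035203816502691; 988824035203816502691 < 984770902183611232881? NO
  n = 575: C(575, 10) = 1006325345561406175305; 1006325345561406175305 < 984770902183611232881? NO
The largest n with C(n, 10) < 984770902183611232881 is n = 573 (where E[X] = 35985079097622435638/36472996377170786403 ≈ 0.9866). Hence R_3(10) > 573, i.e. R_3(10) ≥ 574.

Largest n = 573; hence R_3(10) > 573.


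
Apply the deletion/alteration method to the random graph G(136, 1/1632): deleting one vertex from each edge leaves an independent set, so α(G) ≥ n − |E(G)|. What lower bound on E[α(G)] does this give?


E[|E(G)|] = C(136, 2)·p = 9180 · (1/1632) = 45/8.
E[α(G)] ≥ n − E[|E(G)|] = 136 − 45/8 = 1043/8.
Numerically: ≈ 130.3750.
(This is only a lower bound; the true E[α(G)] may be larger.)

E[α(G)] ≥ 1043/8 ≈ 130.3750.


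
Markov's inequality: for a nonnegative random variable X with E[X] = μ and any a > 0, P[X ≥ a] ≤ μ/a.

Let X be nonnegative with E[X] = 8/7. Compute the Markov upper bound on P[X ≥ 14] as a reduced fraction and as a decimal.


μ = E[X] = 8/7, a = 14.
Markov: P[X ≥ 14] ≤ μ/a = (8/7)/14 = 4/49.
Numerically: ≈ 0.08163.
(Since a = 14 > μ = 1.14286, the bound 4/49 is < 1 and informative.)

P[X ≥ 14] ≤ 4/49 ≈ 0.08163.


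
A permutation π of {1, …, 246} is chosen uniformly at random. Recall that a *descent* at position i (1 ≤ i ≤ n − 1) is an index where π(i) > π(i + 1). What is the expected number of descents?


Write X = Σ X_I over i = 1, …, 245, with X_I the indicator of one descent.
There are 245 indicators.
For each fixed i, the pair (π(i), π(i+1)) is a uniformly random ordered pair of distinct values from {1, …, 246}; by symmetry P[π(i) > π(i+1)] = 1/2.
By linearity: E[X] = 245 · (1/2) = (246 − 1) · (1/2) = 245/2 ≈ 122.5000.

E[X] = 245/2 = 122.5000.


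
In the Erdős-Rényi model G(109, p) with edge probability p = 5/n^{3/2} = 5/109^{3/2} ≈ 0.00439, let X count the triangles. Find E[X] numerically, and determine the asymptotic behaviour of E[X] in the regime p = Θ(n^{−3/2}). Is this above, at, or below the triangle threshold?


Number of potential triangles: C(109, 3) = 209934.
Each occurs with probability p³ ≈ (0.00439)³ ≈ 8.48185e-08.
By linearity: E[X] = C(109, 3)·p³ ≈ 209934 · 8.48185e-08 ≈ 0.018.
Since α = 3/2 > 1, p = c/n^{3/2} = o(1/n) is below the triangle threshold p ~ 1/n. Asymptotically E[X] ~ (c³/6)·n^{3(1−α)} = (5³/6)·n^{-1.5} → 0, so by Markov's inequality G has no triangles w.h.p.

E[X] ≈ 0.018; in regime p = Θ(1/n^{3/2}) E[X] tends to 0 (below the triangle threshold p ~ 1/n).


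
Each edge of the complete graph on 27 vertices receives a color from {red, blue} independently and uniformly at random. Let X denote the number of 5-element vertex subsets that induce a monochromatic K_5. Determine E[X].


Let X = Σ_S X_S over the C(27, 5) = 80730 subsets S of size 5, where X_S = 1 if the K_5 on S is monochromatic.
For a fixed S, the K_5 on S has C(5, 2) = 10 edges. P[all 10 edges red] = (1/2)^10, and likewise for blue, so P[monochromatic] = 2·(1/2)^10 = 2^{1 − 10} = 1/512.
By linearity: E[X] = C(27, 5) · 2^{1 − 10} = 80730 · 1/512 = 40365/256.
Numerically: E[X] ≈ 157.675781.

E[X] = C(27,5)·2^(1−C(5,2)) = 40365/256 ≈ 157.675781.


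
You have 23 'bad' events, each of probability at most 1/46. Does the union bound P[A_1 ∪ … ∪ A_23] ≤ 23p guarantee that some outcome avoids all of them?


Union bound: P[∪_{i=1}^{23} A_i] ≤ Σ_i P[A_i] ≤ 23·p = 23·(1/46) = 1/2.
Numerically: 1/2 ≈ 0.5000.
Is 1/2 < 1? YES.
Since P[∪ A_i] ≤ 1/2 < 1, the complement has P[∩ A_i^c] ≥ 1 − 1/2 = 1/2 > 0, so some outcome avoids every A_i.

23·p = 1/2 ≈ 0.5000; existence CERTIFIED by the union bound.


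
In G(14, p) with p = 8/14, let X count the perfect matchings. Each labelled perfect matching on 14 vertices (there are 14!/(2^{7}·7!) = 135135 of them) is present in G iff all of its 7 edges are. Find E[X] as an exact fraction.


K_14 has 14!/(2^{7}·7!) = 135135 labelled perfect matchings.
For each such perfect matching H, let X_H = 1 if all 7 edges of H are present in G. Then P[X_H = 1] = p^{7} = (4/7)^{7} = 16384/823543.
By linearity: E[X] = Σ_H E[X_H] = 135135 · p^{7} = 135135 · 16384/823543 = 316293120/117649.
Numerically: E[X] ≈ 2688.4.

E[X] = 135135 · (4/7)^{7} = 316293120/117649 ≈ 2688.4.


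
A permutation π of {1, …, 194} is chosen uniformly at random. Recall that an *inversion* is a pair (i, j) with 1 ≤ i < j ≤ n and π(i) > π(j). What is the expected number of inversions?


Write X = Σ X_I over the C(194, 2) = 18721 pairs i < j, with X_I the indicator of one inversion.
There are 18721 indicators.
For each fixed pair i < j, the values π(i) and π(j) are two distinct elements of {1, …, 194} in uniformly random order; by symmetry P[π(i) > π(j)] = 1/2.
By linearity: E[X] = 18721 · (1/2) = C(194, 2) · (1/2) = 18721/2 = 18721/2 ≈ 9360.5000.

E[X] = 18721/2 = 9360.5000.


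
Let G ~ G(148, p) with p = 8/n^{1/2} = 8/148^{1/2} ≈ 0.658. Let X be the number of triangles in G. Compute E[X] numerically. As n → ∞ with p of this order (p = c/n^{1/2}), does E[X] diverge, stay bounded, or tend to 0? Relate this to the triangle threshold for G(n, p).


Number of potential triangles: C(148, 3) = 529396.
Each occurs with probability p³ ≈ (0.658)³ ≈ 2.84366e-01.
By linearity: E[X] = C(148, 3)·p³ ≈ 529396 · 2.84366e-01 ≈ 150542.125.
Since α = 1/2 < 1, p = c/n^{1/2} ≫ 1/n is above the triangle threshold p ~ 1/n. Asymptotically E[X] ~ (c³/6)·n^{3(1−α)} = (8³/6)·n^{1.5} → ∞; triangles are abundant w.h.p.

E[X] ≈ 150542.125; in regime p = Θ(1/n^{1/2}) E[X] diverges (above the triangle threshold p ~ 1/n).


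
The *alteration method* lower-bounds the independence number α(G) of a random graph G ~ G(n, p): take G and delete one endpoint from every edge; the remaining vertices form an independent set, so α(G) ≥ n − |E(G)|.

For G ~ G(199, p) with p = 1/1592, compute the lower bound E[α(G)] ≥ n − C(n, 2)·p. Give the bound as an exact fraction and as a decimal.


E[|E(G)|] = C(199, 2)·p = 19701 · (1/1592) = 99/8.
E[α(G)] ≥ n − E[|E(G)|] = 199 − 99/8 = 1493/8.
Numerically: ≈ 186.625.
(This is only a lower bound; the true E[α(G)] may be larger.)

E[α(G)] ≥ 1493/8 ≈ 186.625.


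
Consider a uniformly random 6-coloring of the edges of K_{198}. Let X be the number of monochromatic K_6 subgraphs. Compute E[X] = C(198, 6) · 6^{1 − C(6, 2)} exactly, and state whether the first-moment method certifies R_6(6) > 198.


E[X] = C(198, 6) · 6^{1 − 15} = 77526225777 · 6^{−14} = 77526225777/78364164096.
As a reduced fraction: E[X] = 25842075259/26121388032 ≈ 0.98931.
Is E[X] < 1? YES.
Since E[X] < 1, there exists a 6-coloring of K_{198} with no monochromatic K_6; hence R_6(6) > 198.

E[X] = 25842075259/26121388032 ≈ 0.98931; E[X] < 1, so R_6(6) > 198.


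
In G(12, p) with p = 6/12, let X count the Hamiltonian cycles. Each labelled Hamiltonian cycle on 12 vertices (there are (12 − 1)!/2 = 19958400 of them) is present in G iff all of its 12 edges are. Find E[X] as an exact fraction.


K_12 has (12 − 1)!/2 = 19958400 labelled Hamiltonian cycles.
For each such Hamiltonian cycle H, let X_H = 1 if all 12 edges of H are present in G. Then P[X_H = 1] = p^{12} = (1/2)^{12} = 1/4096.
By linearity of expectation: E[X] = Σ_H E[X_H] = 19958400 · p^{12} = 19958400 · 1/4096 = 155925/32.
Numerically: E[X] ≈ 4873.

E[X] = 19958400 · (1/2)^{12} = 155925/32 ≈ 4873.


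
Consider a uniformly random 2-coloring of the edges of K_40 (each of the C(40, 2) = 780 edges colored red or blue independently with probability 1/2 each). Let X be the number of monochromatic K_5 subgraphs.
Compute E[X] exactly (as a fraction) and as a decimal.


Let X = Σ_S X_S over the C(40, 5) = 658008 subsets S of size 5, where X_S = 1 if the K_5 on S is monochromatic.
For a fixed S, the K_5 on S has C(5, 2) = 10 edges. P[all 10 edges red] = (1/2)^10, and likewise for blue, so P[monochromatic] = 2·(1/2)^10 = 2^{1 − 10} = 1/512.
By linearity of expectation: E[X] = C(40, 5) · 2^{1 − 10} = 658008 · 1/512 = 82251/64.
Numerically: E[X] ≈ 1285.1719.

E[X] = C(40,5)·2^(1−C(5,2)) = 82251/64 ≈ 1285.1719.


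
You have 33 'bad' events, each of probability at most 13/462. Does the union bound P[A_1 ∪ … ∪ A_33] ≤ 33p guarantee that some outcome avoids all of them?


Union bound: P[∪_{i=1}^{33} A_i] ≤ Σ_i P[A_i] ≤ 33·p = 33·(13/462) = 13/14.
Numerically: 13/14 ≈ 0.929.
Is 13/14 < 1? YES.
Since P[∪ A_i] ≤ 13/14 < 1, the complement has P[∩ A_i^c] ≥ 1 − 13/14 = 1/14 > 0, so some outcome avoids every A_i.

33·p = 13/14 ≈ 0.929; existence CERTIFIED by the union bound.


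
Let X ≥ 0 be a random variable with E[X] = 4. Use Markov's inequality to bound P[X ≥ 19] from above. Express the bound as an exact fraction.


μ = E[X] = 4, a = 19.
Markov: P[X ≥ 19] ≤ μ/a = (4)/19 = 4/19.
Numerically: ≈ 0.210526.
(Since a = 19 > μ = 4.000000, the bound 4/19 is < 1 and informative.)

P[X ≥ 19] ≤ 4/19 ≈ 0.210526.


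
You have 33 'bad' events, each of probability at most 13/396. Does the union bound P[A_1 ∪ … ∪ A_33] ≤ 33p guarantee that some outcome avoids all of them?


Union bound: P[∪_{i=1}^{33} A_i] ≤ Σ_i P[A_i] ≤ 33·p = 33·(13/396) = 13/12.
Numerically: 13/12 ≈ 1.08333.
Is 13/12 < 1? NO.
Since the bound 13/12 is ≥ 1, the union bound is uninformative here; it does NOT by itself certify existence.

33·p = 13/12 ≈ 1.08333; existence NOT certified by the union bound.


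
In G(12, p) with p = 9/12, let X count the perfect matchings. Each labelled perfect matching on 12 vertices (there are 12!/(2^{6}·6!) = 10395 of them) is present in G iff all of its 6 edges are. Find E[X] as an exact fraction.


K_12 has 12!/(2^{6}·6!) = 10395 labelled perfect matchings.
For each such perfect matching H, let X_H = 1 if all 6 edges of H are present in G. Then P[X_H = 1] = p^{6} = (3/4)^{6} = 729/4096.
Summing the indicators: E[X] = Σ_H E[X_H] = 10395 · p^{6} = 10395 · 729/4096 = 7577955/4096.
Numerically: E[X] ≈ 1850.

E[X] = 10395 · (3/4)^{6} = 7577955/4096 ≈ 1850.


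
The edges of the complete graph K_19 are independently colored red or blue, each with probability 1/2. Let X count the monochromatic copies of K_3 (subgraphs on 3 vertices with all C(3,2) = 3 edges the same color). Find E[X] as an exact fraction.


Let X = Σ_S X_S over the C(19, 3) = 969 subsets S of size 3, where X_S = 1 if the K_3 on S is monochromatic.
For a fixed S, the K_3 on S has C(3, 2) = 3 edges. P[all 3 edges red] = (1/2)^3, and likewise for blue, so P[monochromatic] = 2·(1/2)^3 = 2^{1 − 3} = 1/4.
Summing: E[X] = C(19, 3) · 2^{1 − 3} = 969 · 1/4 = 969/4.
Numerically: E[X] ≈ 242.250.

E[X] = C(19,3)·2^(1−C(3,2)) = 969/4 ≈ 242.250.


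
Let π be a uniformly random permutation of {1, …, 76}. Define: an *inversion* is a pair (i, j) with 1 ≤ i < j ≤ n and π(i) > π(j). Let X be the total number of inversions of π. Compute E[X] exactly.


Write X = Σ X_I over the C(76, 2) = 2850 pairs i < j, with X_I the indicator of one inversion.
There are 2850 indicators.
For each fixed pair i < j, the values π(i) and π(j) are two distinct elements of {1, …, 76} in uniformly random order; by symmetry P[π(i) > π(j)] = 1/2.
By linearity: E[X] = 2850 · (1/2) = C(76, 2) · (1/2) = 2850/2 = 1425 ≈ 1425.0000.

E[X] = 1425 = 1425.0000.


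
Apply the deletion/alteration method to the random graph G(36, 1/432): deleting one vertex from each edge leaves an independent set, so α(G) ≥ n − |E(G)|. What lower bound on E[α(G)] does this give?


E[|E(G)|] = C(36, 2)·p = 630 · (1/432) = 35/24.
E[α(G)] ≥ n − E[|E(G)|] = 36 − 35/24 = 829/24.
Numerically: ≈ 34.541667.
(This is only a lower bound; the true E[α(G)] may be larger.)

E[α(G)] ≥ 829/24 ≈ 34.541667.


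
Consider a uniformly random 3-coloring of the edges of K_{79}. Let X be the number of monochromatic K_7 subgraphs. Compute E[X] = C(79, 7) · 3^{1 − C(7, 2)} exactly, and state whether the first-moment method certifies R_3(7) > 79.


E[X] = C(79, 7) · 3^{1 − 21} = 2898753715 · 3^{−20} = 2898753715/3486784401.
As a reduced fraction: E[X] = 2898753715/3486784401 ≈ 0.8313544.
Is E[X] < 1? YES.
Since E[X] < 1, there exists a 3-coloring of K_{79} with no monochromatic K_7; hence R_3(7) > 79.

E[X] = 2898753715/3486784401 ≈ 0.8313544; E[X] < 1, so R_3(7) > 79.


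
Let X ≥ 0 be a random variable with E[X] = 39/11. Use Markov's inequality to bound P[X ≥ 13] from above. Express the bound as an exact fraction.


μ = E[X] = 39/11, a = 13.
Markov: P[X ≥ 13] ≤ μ/a = (39/11)/13 = 3/11.
Numerically: ≈ 0.27273.
(Since a = 13 > μ = 3.54545, the bound 3/11 is < 1 and informative.)

P[X ≥ 13] ≤ 3/11 ≈ 0.27273.


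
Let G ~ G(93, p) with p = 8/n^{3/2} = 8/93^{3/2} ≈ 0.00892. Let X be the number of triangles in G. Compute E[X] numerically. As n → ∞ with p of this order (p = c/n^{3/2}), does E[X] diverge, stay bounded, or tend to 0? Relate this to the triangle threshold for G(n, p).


Number of potential triangles: C(93, 3) = 129766.
Each occurs with probability p³ ≈ (0.00892)³ ≈ 7.0973577e-07.
By linearity: E[X] = C(93, 3)·p³ ≈ 129766 · 7.0973577e-07 ≈ 0.09210.
Since α = 3/2 > 1, p = c/n^{3/2} = o(1/n) is below the triangle threshold p ~ 1/n. Asymptotically E[X] ~ (c³/6)·n^{3(1−α)} = (8³/6)·n^{-1.5} → 0, so by Markov's inequality G has no triangles w.h.p.

E[X] ≈ 0.09210; in regime p = Θ(1/n^{3/2}) E[X] tends to 0 (below the triangle threshold p ~ 1/n).


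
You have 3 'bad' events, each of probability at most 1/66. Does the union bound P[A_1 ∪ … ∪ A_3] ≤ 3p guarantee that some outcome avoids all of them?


Union bound: P[∪_{i=1}^{3} A_i] ≤ Σ_i P[A_i] ≤ 3·p = 3·(1/66) = 1/22.
Numerically: 1/22 ≈ 0.0455.
Is 1/22 < 1? YES.
Since P[∪ A_i] ≤ 1/22 < 1, the complement has P[∩ A_i^c] ≥ 1 − 1/22 = 21/22 > 0, so some outcome avoids every A_i.

3·p = 1/22 ≈ 0.0455; existence CERTIFIED by the union bound.


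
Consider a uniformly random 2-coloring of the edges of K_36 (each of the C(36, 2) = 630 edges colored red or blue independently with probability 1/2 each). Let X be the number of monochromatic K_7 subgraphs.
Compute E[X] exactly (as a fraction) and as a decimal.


Let X = Σ_S X_S over the C(36, 7) = 8347680 subsets S of size 7, where X_S = 1 if the K_7 on S is monochromatic.
For a fixed S, the K_7 on S has C(7, 2) = 21 edges. P[all 21 edges red] = (1/2)^21, and likewise for blue, so P[monochromatic] = 2·(1/2)^21 = 2^{1 − 21} = 1/1048576.
By linearity: E[X] = C(36, 7) · 2^{1 − 21} = 8347680 · 1/1048576 = 260865/32768.
Numerically: E[X] ≈ 7.960968.

E[X] = C(36,7)·2^(1−C(7,2)) = 260865/32768 ≈ 7.960968.


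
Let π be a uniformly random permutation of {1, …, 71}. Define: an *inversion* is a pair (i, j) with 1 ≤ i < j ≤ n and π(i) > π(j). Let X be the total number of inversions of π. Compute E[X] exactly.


Write X = Σ X_I over the C(71, 2) = 2485 pairs i < j, with X_I the indicator of one inversion.
There are 2485 indicators.
For each fixed pair i < j, the values π(i) and π(j) are two distinct elements of {1, …, 71} in uniformly random order; by symmetry P[π(i) > π(j)] = 1/2.
By linearity: E[X] = 2485 · (1/2) = C(71, 2) · (1/2) = 2485/2 = 2485/2 ≈ 1242.50000.

E[X] = 2485/2 = 1242.50000.


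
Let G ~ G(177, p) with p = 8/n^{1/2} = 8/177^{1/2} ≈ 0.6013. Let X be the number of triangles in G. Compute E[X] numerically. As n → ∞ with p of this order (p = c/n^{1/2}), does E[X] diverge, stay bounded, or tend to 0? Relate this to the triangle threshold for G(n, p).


Number of potential triangles: C(177, 3) = 908600.
Each occurs with probability p³ ≈ (0.6013)³ ≈ 2.174253e-01.
By linearity: E[X] = C(177, 3)·p³ ≈ 908600 · 2.174253e-01 ≈ 197552.6201.
Since α = 1/2 < 1, p = c/n^{1/2} ≫ 1/n is above the triangle threshold p ~ 1/n. Asymptotically E[X] ~ (c³/6)·n^{3(1−α)} = (8³/6)·n^{1.5} → ∞; triangles are abundant w.h.p.

E[X] ≈ 197552.6201; in regime p = Θ(1/n^{1/2}) E[X] diverges (above the triangle threshold p ~ 1/n).


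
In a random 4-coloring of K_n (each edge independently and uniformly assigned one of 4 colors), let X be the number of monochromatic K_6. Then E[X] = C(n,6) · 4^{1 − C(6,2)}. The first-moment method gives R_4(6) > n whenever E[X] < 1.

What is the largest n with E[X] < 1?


We need C(n, 6) · 4^{1 − 15} < 1, i.e. C(n, 6) < 4^{15 − 1} = 268435456.
Check values of n near the boundary:
  n = 77: C(77, 6) = 237093780; 237093780 < 268435456? YES
  n = 78: C(78, 6) = 256851595; 256851595 < 268435456? YES
  n = 79: C(79, 6) = 277962685; 277962685 < 268435456? NO
The largest n with C(n, 6) < 268435456 is n = 78 (where E[X] = 256851595/268435456 ≈ 0.95685). Hence R_4(6) > 78, i.e. R_4(6) ≥ 79.

Largest n = 78; hence R_4(6) > 78.


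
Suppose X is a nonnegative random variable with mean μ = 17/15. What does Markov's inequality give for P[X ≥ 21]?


μ = E[X] = 17/15, a = 21.
Markov: P[X ≥ 21] ≤ μ/a = (17/15)/21 = 17/315.
Numerically: ≈ 0.0540.
(Since a = 21 > μ = 1.1333, the bound 17/315 is < 1 and informative.)

P[X ≥ 21] ≤ 17/315 ≈ 0.0540.


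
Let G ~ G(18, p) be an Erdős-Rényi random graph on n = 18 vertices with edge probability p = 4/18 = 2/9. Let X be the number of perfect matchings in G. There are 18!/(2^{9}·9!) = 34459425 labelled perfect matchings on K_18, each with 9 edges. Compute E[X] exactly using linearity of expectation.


K_18 has 18!/(2^{9}·9!) = 34459425 labelled perfect matchings.
For each such perfect matching H, let X_H = 1 if all 9 edges of H are present in G. Then P[X_H = 1] = p^{9} = (2/9)^{9} = 512/387420489.
By linearity of expectation: E[X] = Σ_H E[X_H] = 34459425 · p^{9} = 34459425 · 512/387420489 = 217817600/4782969.
Numerically: E[X] ≈ 45.54.

E[X] = 34459425 · (2/9)^{9} = 217817600/4782969 ≈ 45.54.


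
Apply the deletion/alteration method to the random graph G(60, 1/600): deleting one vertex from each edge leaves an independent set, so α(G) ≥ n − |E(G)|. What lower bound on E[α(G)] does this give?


E[|E(G)|] = C(60, 2)·p = 1770 · (1/600) = 59/20.
E[α(G)] ≥ n − E[|E(G)|] = 60 − 59/20 = 1141/20.
Numerically: ≈ 57.050000.
(This is only a lower bound; the true E[α(G)] may be larger.)

E[α(G)] ≥ 1141/20 ≈ 57.050000.


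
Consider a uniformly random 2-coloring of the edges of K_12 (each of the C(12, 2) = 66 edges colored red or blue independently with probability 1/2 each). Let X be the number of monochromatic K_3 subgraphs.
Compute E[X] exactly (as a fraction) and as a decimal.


Let X = Σ_S X_S over the C(12, 3) = 220 subsets S of size 3, where X_S = 1 if the K_3 on S is monochromatic.
For a fixed S, the K_3 on S has C(3, 2) = 3 edges. P[all 3 edges red] = (1/2)^3, and likewise for blue, so P[monochromatic] = 2·(1/2)^3 = 2^{1 − 3} = 1/4.
By linearity of expectation: E[X] = C(12, 3) · 2^{1 − 3} = 220 · 1/4 = 55.
Numerically: E[X] ≈ 55.0000.

E[X] = C(12,3)·2^(1−C(3,2)) = 55 ≈ 55.0000.


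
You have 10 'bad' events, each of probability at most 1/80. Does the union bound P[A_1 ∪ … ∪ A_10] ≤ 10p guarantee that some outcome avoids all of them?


Union bound: P[∪_{i=1}^{10} A_i] ≤ Σ_i P[A_i] ≤ 10·p = 10·(1/80) = 1/8.
Numerically: 1/8 ≈ 0.125000.
Is 1/8 < 1? YES.
Since P[∪ A_i] ≤ 1/8 < 1, the complement has P[∩ A_i^c] ≥ 1 − 1/8 = 7/8 > 0, so some outcome avoids every A_i.

10·p = 1/8 ≈ 0.125000; existence CERTIFIED by the union bound.


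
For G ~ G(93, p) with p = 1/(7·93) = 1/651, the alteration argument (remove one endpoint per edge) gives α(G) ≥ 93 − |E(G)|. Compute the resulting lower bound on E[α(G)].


E[|E(G)|] = C(93, 2)·p = 4278 · (1/651) = 46/7.
E[α(G)] ≥ n − E[|E(G)|] = 93 − 46/7 = 605/7.
Numerically: ≈ 86.428571.
(This is only a lower bound; the true E[α(G)] may be larger.)

E[α(G)] ≥ 605/7 ≈ 86.428571.


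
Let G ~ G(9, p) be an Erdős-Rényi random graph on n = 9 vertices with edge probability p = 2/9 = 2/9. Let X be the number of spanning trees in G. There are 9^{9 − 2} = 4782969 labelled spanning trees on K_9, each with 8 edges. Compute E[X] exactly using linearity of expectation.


K_9 has 9^{9 − 2} = 4782969 labelled spanning trees.
For each such spanning tree H, let X_H = 1 if all 8 edges of H are present in G. Then P[X_H = 1] = p^{8} = (2/9)^{8} = 256/43046721.
By linearity: E[X] = Σ_H E[X_H] = 4782969 · p^{8} = 4782969 · 256/43046721 = 256/9.
Numerically: E[X] ≈ 28.4444.

E[X] = 4782969 · (2/9)^{8} = 256/9 ≈ 28.4444.


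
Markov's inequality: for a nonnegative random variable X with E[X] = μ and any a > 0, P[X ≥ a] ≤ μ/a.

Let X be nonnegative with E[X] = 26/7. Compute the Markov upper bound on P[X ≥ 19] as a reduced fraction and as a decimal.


μ = E[X] = 26/7, a = 19.
Markov: P[X ≥ 19] ≤ μ/a = (26/7)/19 = 26/133.
Numerically: ≈ 0.195489.
(Since a = 19 > μ = 3.714286, the bound 26/133 is < 1 and informative.)

P[X ≥ 19] ≤ 26/133 ≈ 0.195489.


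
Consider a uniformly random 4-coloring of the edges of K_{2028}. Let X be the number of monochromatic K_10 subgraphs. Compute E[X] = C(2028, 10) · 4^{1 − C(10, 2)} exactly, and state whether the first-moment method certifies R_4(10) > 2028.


E[X] = C(2028, 10) · 4^{1 − 45} = 317149973285521499299300410 · 4^{−44} = 317149973285521499299300410/309485009821345068724781056.
As a reduced fraction: E[X] = 158574986642760749649650205/154742504910672534362390528 ≈ 1.0247668.
Is E[X] < 1? NO.
Since E[X] ≥ 1, the first-moment bound is inconclusive at n = 2028; it does NOT by itself certify R_4(10) > 2028.

E[X] = 158574986642760749649650205/154742504910672534362390528 ≈ 1.0247668; E[X] ≥ 1; first-moment method inconclusive here.


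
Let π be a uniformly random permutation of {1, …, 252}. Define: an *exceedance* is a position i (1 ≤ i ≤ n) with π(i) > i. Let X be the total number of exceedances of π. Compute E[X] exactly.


Write X = Σ_{i=1}^{252} X_i, where X_i = 1_{π(i) > i}.
For each fixed i, π(i) is uniform over {1, …, 252} (marginal of a uniform permutation), so P[π(i) > i] = (n − i)/n. Summing: Σ_{i=1}^{252} (n − i)/n = (0 + 1 + … + 251)/252 = 252(252 − 1)/(2·252) = (252 − 1)/2.
Hence E[X] = Σ_{i=1}^{252} (252 − i)/252 = 251/2 ≈ 125.50000.

E[X] = 251/2 = 125.50000.


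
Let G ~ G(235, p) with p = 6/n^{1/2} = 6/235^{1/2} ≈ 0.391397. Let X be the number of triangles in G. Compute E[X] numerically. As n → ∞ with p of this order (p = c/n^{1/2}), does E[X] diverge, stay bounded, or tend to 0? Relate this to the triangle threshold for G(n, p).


Number of potential triangles: C(235, 3) = 2135445.
Each occurs with probability p³ ≈ (0.391397)³ ≈ 5.99586654e-02.
By linearity: E[X] = C(235, 3)·p³ ≈ 2135445 · 5.99586654e-02 ≈ 128038.432316.
Since α = 1/2 < 1, p = c/n^{1/2} ≫ 1/n is above the triangle threshold p ~ 1/n. Asymptotically E[X] ~ (c³/6)·n^{3(1−α)} = (6³/6)·n^{1.5} → ∞; triangles are abundant w.h.p.

E[X] ≈ 128038.432316; in regime p = Θ(1/n^{1/2}) E[X] diverges (above the triangle threshold p ~ 1/n).


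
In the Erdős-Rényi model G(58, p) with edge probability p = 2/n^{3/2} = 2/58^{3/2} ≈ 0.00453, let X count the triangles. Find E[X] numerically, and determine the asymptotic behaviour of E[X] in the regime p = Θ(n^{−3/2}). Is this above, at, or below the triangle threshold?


Number of potential triangles: C(58, 3) = 30856.
Each occurs with probability p³ ≈ (0.00453)³ ≈ 9.28248e-08.
By linearity: E[X] = C(58, 3)·p³ ≈ 30856 · 9.28248e-08 ≈ 0.003.
Since α = 3/2 > 1, p = c/n^{3/2} = o(1/n) is below the triangle threshold p ~ 1/n. Asymptotically E[X] ~ (c³/6)·n^{3(1−α)} = (2³/6)·n^{-1.5} → 0, so by Markov's inequality G has no triangles w.h.p.

E[X] ≈ 0.003; in regime p = Θ(1/n^{3/2}) E[X] tends to 0 (below the triangle threshold p ~ 1/n).


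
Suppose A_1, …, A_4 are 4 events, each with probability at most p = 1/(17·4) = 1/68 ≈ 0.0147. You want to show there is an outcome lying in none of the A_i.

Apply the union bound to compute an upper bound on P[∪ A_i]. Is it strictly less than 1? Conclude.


Union bound: P[∪_{i=1}^{4} A_i] ≤ Σ_i P[A_i] ≤ 4·p = 4·(1/68) = 1/17.
Numerically: 1/17 ≈ 0.0588.
Is 1/17 < 1? YES.
Since P[∪ A_i] ≤ 1/17 < 1, the complement has P[∩ A_i^c] ≥ 1 − 1/17 = 16/17 > 0, so some outcome avoids every A_i.

4·p = 1/17 ≈ 0.0588; existence CERTIFIED by the union bound.


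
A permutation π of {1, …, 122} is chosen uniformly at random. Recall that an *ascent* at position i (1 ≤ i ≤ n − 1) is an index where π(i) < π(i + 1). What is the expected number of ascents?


Write X = Σ X_I over i = 1, …, 121, with X_I the indicator of one ascent.
There are 121 indicators.
For each fixed i, the pair (π(i), π(i+1)) is a uniformly random ordered pair of distinct values from {1, …, 122}; by symmetry P[π(i) < π(i+1)] = 1/2.
By linearity: E[X] = 121 · (1/2) = (122 − 1) · (1/2) = 121/2 ≈ 60.500000.

E[X] = 121/2 = 60.500000.


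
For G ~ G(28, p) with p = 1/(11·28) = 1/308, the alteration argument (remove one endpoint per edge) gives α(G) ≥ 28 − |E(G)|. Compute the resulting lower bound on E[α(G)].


E[|E(G)|] = C(28, 2)·p = 378 · (1/308) = 27/22.
E[α(G)] ≥ n − E[|E(G)|] = 28 − 27/22 = 589/22.
Numerically: ≈ 26.7727.
(This is only a lower bound; the true E[α(G)] may be larger.)

E[α(G)] ≥ 589/22 ≈ 26.7727.


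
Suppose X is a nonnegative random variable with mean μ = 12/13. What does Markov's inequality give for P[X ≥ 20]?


μ = E[X] = 12/13, a = 20.
Markov: P[X ≥ 20] ≤ μ/a = (12/13)/20 = 3/65.
Numerically: ≈ 0.046154.
(Since a = 20 > μ = 0.923077, the bound 3/65 is < 1 and informative.)

P[X ≥ 20] ≤ 3/65 ≈ 0.046154.


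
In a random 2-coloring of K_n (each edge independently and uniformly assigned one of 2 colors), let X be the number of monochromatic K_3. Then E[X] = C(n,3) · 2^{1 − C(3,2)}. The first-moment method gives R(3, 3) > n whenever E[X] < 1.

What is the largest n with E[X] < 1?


We need C(n, 3) · 2^{1 − 3} < 1, i.e. C(n, 3) < 2^{3 − 1} = 4.
Check values of n near the boundary:
  n = 3: C(3, 3) = 1; 1 < 4? YES
  n = 4: C(4, 3) = 4; 4 < 4? NO
The largest n with C(n, 3) < 4 is n = 3 (where E[X] = 1/4 ≈ 0.2500000). Hence R(3, 3) > 3, i.e. R(3, 3) ≥ 4.

Largest n = 3; hence R(3, 3) > 3.


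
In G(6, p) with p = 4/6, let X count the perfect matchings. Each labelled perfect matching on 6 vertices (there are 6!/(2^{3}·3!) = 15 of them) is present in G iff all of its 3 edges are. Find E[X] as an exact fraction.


K_6 has 6!/(2^{3}·3!) = 15 labelled perfect matchings.
For each such perfect matching H, let X_H = 1 if all 3 edges of H are present in G. Then P[X_H = 1] = p^{3} = (2/3)^{3} = 8/27.
By linearity: E[X] = Σ_H E[X_H] = 15 · p^{3} = 15 · 8/27 = 40/9.
Numerically: E[X] ≈ 4.44.

E[X] = 15 · (2/3)^{3} = 40/9 ≈ 4.44.


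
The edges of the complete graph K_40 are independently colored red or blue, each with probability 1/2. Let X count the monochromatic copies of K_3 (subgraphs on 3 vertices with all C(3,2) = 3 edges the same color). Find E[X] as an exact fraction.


Let X = Σ_S X_S over the C(40, 3) = 9880 subsets S of size 3, where X_S = 1 if the K_3 on S is monochromatic.
For a fixed S, the K_3 on S has C(3, 2) = 3 edges. P[all 3 edges red] = (1/2)^3, and likewise for blue, so P[monochromatic] = 2·(1/2)^3 = 2^{1 − 3} = 1/4.
By linearity of expectation: E[X] = C(40, 3) · 2^{1 − 3} = 9880 · 1/4 = 2470.
Numerically: E[X] ≈ 2470.000000.

E[X] = C(40,3)·2^(1−C(3,2)) = 2470 ≈ 2470.000000.


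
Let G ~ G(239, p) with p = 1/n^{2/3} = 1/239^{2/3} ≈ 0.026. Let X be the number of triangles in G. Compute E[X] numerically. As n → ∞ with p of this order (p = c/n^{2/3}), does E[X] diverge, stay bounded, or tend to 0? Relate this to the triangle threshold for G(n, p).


Number of potential triangles: C(239, 3) = 2246839.
Each occurs with probability p³ ≈ (0.026)³ ≈ 1.75067e-05.
By linearity: E[X] = C(239, 3)·p³ ≈ 2246839 · 1.75067e-05 ≈ 39.335.
Since α = 2/3 < 1, p = c/n^{2/3} ≫ 1/n is above the triangle threshold p ~ 1/n. Asymptotically E[X] ~ (c³/6)·n^{3(1−α)} = (1³/6)·n^{1} → ∞; triangles are abundant w.h.p.

E[X] ≈ 39.335; in regime p = Θ(1/n^{2/3}) E[X] diverges (above the triangle threshold p ~ 1/n).
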